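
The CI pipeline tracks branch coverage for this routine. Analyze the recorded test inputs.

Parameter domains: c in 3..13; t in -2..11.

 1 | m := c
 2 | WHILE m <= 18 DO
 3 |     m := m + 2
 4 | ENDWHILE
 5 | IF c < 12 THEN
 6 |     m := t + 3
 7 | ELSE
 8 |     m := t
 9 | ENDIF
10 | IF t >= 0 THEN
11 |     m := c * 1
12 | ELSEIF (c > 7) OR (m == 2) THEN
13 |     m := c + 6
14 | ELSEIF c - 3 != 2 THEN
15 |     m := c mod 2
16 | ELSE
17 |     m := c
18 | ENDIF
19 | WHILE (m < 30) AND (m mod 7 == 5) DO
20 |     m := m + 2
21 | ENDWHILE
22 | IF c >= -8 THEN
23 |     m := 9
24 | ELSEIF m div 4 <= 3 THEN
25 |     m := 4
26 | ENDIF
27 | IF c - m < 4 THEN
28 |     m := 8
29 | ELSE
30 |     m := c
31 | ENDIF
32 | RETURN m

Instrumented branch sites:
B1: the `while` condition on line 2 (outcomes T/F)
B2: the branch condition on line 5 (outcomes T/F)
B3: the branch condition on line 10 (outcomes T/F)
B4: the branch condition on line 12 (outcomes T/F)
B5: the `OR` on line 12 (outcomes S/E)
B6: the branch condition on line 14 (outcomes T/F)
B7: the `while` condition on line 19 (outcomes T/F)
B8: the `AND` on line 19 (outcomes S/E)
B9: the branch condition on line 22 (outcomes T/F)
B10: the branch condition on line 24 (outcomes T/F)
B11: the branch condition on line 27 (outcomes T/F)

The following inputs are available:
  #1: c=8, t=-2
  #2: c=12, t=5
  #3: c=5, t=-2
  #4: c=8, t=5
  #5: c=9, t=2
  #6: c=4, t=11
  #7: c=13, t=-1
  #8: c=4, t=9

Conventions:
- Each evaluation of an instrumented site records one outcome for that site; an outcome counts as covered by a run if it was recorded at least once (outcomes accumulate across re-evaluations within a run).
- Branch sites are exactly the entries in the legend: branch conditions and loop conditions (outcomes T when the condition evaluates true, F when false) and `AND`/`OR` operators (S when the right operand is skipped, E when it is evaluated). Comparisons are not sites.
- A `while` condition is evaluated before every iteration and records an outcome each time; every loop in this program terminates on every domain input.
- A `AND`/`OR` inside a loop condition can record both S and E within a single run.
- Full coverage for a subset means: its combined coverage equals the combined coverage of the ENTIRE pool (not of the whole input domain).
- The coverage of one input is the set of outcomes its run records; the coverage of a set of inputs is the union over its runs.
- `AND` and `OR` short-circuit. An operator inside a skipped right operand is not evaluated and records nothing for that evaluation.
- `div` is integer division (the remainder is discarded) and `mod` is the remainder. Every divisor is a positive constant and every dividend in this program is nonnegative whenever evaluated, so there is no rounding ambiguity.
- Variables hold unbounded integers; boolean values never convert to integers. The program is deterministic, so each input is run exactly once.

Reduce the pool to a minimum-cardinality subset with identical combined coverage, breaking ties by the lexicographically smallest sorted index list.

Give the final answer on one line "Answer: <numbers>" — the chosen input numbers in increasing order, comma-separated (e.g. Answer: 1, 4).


run #1 (c=8, t=-2) runs B1->T, B1->T, B1->T, B1->T, B1->T, B1->T, B1->F, B2->T, B3->F, B5->S, B4->T, B8->E, B7->F, B9->T, ...; records B1=T, B1=F, B2=T, B3=F, B4=T, B5=S, B7=F, B8=E, B9=T, B11=T
run #2 (c=12, t=5) runs B1->T, B1->T, B1->T, B1->T, B1->F, B2->F, B3->T, B8->E, B7->T, B8->E, B7->F, B9->T, B11->T; records B1=T, B1=F, B2=F, B3=T, B7=T, B7=F, B8=E, B9=T, B11=T
run #3 (c=5, t=-2) runs B1->T, B1->T, B1->T, B1->T, B1->T, B1->T, B1->T, B1->F, B2->T, B3->F, B5->E, B4->F, B6->F, B8->E, ...; records B1=T, B1=F, B2=T, B3=F, B4=F, B5=E, B6=F, B7=T, B7=F, B8=E, B9=T, B11=T
run #4 (c=8, t=5) runs B1->T, B1->T, B1->T, B1->T, B1->T, B1->T, B1->F, B2->T, B3->T, B8->E, B7->F, B9->T, B11->T; records B1=T, B1=F, B2=T, B3=T, B7=F, B8=E, B9=T, B11=T
run #5 (c=9, t=2) runs B1->T, B1->T, B1->T, B1->T, B1->T, B1->F, B2->T, B3->T, B8->E, B7->F, B9->T, B11->T; records B1=T, B1=F, B2=T, B3=T, B7=F, B8=E, B9=T, B11=T
run #6 (c=4, t=11) runs B1->T, B1->T, B1->T, B1->T, B1->T, B1->T, B1->T, B1->T, B1->F, B2->T, B3->T, B8->E, B7->F, B9->T, ...; records B1=T, B1=F, B2=T, B3=T, B7=F, B8=E, B9=T, B11=T
run #7 (c=13, t=-1) runs B1->T, B1->T, B1->T, B1->F, B2->F, B3->F, B5->S, B4->T, B8->E, B7->T, B8->E, B7->F, B9->T, B11->F; records B1=T, B1=F, B2=F, B3=F, B4=T, B5=S, B7=T, B7=F, B8=E, B9=T, B11=F
run #8 (c=4, t=9) runs B1->T, B1->T, B1->T, B1->T, B1->T, B1->T, B1->T, B1->T, B1->F, B2->T, B3->T, B8->E, B7->F, B9->T, ...; records B1=T, B1=F, B2=T, B3=T, B7=F, B8=E, B9=T, B11=T
union over all inputs: B1=T, B1=F, B2=T, B2=F, B3=T, B3=F, B4=T, B4=F, B5=S, B5=E, B6=F, B7=T, B7=F, B8=E, B9=T, B11=T, B11=F (17 outcomes)
no size-1 subset reaches all 17 outcomes (best union: 12/17)
no size-2 subset reaches all 17 outcomes (best union: 16/17)
the canonical winner is {2, 3, 7}: size 3, full 17-outcome coverage, earliest index list among size-3 covers
Answer: 2, 3, 7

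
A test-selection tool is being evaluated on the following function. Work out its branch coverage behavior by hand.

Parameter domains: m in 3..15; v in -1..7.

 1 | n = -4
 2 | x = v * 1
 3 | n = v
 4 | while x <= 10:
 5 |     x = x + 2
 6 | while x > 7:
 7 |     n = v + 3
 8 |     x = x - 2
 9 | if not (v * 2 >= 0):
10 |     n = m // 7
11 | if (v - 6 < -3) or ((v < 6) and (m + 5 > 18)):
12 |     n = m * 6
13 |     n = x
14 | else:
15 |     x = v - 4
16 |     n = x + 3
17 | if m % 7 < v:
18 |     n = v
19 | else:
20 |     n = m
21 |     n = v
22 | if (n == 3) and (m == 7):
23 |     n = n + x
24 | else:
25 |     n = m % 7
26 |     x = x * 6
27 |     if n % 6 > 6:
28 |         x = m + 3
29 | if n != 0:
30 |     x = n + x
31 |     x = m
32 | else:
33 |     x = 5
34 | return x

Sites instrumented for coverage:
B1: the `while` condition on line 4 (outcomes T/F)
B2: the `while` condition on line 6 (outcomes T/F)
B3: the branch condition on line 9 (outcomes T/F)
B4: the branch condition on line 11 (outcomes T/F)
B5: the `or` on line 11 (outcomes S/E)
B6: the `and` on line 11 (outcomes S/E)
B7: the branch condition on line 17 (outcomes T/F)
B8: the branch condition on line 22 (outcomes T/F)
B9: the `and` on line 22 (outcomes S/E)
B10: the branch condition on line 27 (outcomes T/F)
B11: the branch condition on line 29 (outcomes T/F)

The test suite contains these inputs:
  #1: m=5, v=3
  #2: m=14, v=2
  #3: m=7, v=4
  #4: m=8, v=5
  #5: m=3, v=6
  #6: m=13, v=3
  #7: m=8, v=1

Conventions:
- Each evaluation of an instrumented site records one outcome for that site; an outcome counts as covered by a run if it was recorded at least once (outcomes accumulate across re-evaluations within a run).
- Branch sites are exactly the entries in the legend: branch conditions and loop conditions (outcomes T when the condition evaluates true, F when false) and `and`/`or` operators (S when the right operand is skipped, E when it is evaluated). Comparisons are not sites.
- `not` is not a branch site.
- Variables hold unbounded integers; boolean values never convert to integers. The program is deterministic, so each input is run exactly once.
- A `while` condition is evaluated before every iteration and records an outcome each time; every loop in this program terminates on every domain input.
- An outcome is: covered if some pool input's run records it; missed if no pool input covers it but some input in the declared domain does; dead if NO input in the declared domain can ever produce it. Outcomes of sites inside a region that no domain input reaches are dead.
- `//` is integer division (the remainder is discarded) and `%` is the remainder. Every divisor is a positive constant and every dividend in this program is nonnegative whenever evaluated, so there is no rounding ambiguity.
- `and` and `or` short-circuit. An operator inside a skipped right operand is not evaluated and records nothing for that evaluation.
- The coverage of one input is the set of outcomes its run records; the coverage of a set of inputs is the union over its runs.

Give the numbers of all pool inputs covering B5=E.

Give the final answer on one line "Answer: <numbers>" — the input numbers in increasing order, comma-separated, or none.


input #1 (m=5, v=3): hits B5=E
input #2 (m=14, v=2): never hits B5=E
input #3 (m=7, v=4): hits B5=E
input #4 (m=8, v=5): hits B5=E
input #5 (m=3, v=6): hits B5=E
input #6 (m=13, v=3): hits B5=E
input #7 (m=8, v=1): never hits B5=E
Answer: 1, 3, 4, 5, 6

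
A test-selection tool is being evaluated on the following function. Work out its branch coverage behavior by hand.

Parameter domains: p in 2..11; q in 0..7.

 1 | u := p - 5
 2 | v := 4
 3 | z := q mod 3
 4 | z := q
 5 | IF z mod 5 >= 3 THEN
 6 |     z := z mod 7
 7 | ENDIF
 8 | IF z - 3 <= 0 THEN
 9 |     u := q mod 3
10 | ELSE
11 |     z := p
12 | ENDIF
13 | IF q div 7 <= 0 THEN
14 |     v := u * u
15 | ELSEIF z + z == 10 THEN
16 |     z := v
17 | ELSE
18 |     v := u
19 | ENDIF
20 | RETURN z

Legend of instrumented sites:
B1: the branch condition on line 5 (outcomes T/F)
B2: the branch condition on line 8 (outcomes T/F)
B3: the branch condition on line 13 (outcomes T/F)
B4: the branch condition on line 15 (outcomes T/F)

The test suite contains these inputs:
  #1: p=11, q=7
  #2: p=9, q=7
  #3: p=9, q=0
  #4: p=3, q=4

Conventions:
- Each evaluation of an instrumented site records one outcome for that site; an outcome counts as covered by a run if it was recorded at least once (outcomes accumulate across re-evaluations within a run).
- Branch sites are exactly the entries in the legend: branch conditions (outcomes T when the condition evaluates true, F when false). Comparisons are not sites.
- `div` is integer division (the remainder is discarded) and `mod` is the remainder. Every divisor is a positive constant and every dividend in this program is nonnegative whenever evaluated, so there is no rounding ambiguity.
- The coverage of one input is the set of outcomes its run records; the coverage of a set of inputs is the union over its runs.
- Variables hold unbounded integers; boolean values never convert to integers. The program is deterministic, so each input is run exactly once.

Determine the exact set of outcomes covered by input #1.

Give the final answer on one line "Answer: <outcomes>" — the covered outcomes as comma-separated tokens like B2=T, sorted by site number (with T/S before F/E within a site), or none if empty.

Event log for input #1 (p=11, q=7):
  B1->F, B2->F, B3->F, B4->F
distinct outcomes covered: B1=F, B2=F, B3=F, B4=F

Answer: B1=F, B2=F, B3=F, B4=F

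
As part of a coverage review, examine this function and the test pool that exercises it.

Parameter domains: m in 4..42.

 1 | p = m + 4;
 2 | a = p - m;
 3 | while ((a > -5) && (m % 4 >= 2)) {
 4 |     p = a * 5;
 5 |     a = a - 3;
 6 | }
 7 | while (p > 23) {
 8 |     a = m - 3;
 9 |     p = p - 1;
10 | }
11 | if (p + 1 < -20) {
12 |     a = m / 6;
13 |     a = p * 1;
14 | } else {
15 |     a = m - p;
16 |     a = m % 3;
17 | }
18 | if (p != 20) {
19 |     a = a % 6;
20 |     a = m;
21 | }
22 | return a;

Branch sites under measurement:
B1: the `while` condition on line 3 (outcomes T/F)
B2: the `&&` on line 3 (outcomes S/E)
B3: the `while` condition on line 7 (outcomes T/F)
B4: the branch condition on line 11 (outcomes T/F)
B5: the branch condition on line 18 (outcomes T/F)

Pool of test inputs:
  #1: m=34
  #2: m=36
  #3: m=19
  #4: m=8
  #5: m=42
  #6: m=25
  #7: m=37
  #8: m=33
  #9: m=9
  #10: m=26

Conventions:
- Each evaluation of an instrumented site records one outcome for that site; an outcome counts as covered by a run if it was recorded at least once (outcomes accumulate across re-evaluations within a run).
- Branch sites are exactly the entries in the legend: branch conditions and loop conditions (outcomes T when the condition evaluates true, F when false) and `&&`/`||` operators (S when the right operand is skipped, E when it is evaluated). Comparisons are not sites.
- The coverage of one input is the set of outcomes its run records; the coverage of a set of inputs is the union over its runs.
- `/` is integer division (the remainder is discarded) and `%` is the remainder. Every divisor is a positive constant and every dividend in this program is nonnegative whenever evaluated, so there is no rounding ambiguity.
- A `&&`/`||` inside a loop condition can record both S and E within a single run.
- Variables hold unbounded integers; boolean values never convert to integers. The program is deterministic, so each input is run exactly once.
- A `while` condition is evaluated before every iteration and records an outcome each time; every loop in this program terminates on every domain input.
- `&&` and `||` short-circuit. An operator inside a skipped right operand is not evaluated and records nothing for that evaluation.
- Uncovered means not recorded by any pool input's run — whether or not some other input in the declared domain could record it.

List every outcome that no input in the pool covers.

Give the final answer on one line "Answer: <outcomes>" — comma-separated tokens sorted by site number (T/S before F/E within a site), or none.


input #1, m=34: events B2->E, B1->T, B2->E, B1->T, B2->E, B1->T, B2->S, B1->F, B3->F, B4->F, B5->T; outcomes B1=T, B1=F, B2=S, B2=E, B3=F, B4=F, B5=T
input #2, m=36: events B2->E, B1->F, B3->T, B3->T, B3->T, B3->T, B3->T, B3->T, B3->T, B3->T, B3->T, B3->T, B3->T, B3->T, ...; outcomes B1=F, B2=E, B3=T, B3=F, B4=F, B5=T
input #3, m=19: events B2->E, B1->T, B2->E, B1->T, B2->E, B1->T, B2->S, B1->F, B3->F, B4->F, B5->T; outcomes B1=T, B1=F, B2=S, B2=E, B3=F, B4=F, B5=T
input #4, m=8: events B2->E, B1->F, B3->F, B4->F, B5->T; outcomes B1=F, B2=E, B3=F, B4=F, B5=T
input #5, m=42: events B2->E, B1->T, B2->E, B1->T, B2->E, B1->T, B2->S, B1->F, B3->F, B4->F, B5->T; outcomes B1=T, B1=F, B2=S, B2=E, B3=F, B4=F, B5=T
input #6, m=25: events B2->E, B1->F, B3->T, B3->T, B3->T, B3->T, B3->T, B3->T, B3->F, B4->F, B5->T; outcomes B1=F, B2=E, B3=T, B3=F, B4=F, B5=T
input #7, m=37: events B2->E, B1->F, B3->T, B3->T, B3->T, B3->T, B3->T, B3->T, B3->T, B3->T, B3->T, B3->T, B3->T, B3->T, ...; outcomes B1=F, B2=E, B3=T, B3=F, B4=F, B5=T
input #8, m=33: events B2->E, B1->F, B3->T, B3->T, B3->T, B3->T, B3->T, B3->T, B3->T, B3->T, B3->T, B3->T, B3->T, B3->T, ...; outcomes B1=F, B2=E, B3=T, B3=F, B4=F, B5=T
input #9, m=9: events B2->E, B1->F, B3->F, B4->F, B5->T; outcomes B1=F, B2=E, B3=F, B4=F, B5=T
input #10, m=26: events B2->E, B1->T, B2->E, B1->T, B2->E, B1->T, B2->S, B1->F, B3->F, B4->F, B5->T; outcomes B1=T, B1=F, B2=S, B2=E, B3=F, B4=F, B5=T
union over the pool: B1=T, B1=F, B2=S, B2=E, B3=T, B3=F, B4=F, B5=T
uncovered (2 of 10): B4=T, B5=F
Answer: B4=T, B5=F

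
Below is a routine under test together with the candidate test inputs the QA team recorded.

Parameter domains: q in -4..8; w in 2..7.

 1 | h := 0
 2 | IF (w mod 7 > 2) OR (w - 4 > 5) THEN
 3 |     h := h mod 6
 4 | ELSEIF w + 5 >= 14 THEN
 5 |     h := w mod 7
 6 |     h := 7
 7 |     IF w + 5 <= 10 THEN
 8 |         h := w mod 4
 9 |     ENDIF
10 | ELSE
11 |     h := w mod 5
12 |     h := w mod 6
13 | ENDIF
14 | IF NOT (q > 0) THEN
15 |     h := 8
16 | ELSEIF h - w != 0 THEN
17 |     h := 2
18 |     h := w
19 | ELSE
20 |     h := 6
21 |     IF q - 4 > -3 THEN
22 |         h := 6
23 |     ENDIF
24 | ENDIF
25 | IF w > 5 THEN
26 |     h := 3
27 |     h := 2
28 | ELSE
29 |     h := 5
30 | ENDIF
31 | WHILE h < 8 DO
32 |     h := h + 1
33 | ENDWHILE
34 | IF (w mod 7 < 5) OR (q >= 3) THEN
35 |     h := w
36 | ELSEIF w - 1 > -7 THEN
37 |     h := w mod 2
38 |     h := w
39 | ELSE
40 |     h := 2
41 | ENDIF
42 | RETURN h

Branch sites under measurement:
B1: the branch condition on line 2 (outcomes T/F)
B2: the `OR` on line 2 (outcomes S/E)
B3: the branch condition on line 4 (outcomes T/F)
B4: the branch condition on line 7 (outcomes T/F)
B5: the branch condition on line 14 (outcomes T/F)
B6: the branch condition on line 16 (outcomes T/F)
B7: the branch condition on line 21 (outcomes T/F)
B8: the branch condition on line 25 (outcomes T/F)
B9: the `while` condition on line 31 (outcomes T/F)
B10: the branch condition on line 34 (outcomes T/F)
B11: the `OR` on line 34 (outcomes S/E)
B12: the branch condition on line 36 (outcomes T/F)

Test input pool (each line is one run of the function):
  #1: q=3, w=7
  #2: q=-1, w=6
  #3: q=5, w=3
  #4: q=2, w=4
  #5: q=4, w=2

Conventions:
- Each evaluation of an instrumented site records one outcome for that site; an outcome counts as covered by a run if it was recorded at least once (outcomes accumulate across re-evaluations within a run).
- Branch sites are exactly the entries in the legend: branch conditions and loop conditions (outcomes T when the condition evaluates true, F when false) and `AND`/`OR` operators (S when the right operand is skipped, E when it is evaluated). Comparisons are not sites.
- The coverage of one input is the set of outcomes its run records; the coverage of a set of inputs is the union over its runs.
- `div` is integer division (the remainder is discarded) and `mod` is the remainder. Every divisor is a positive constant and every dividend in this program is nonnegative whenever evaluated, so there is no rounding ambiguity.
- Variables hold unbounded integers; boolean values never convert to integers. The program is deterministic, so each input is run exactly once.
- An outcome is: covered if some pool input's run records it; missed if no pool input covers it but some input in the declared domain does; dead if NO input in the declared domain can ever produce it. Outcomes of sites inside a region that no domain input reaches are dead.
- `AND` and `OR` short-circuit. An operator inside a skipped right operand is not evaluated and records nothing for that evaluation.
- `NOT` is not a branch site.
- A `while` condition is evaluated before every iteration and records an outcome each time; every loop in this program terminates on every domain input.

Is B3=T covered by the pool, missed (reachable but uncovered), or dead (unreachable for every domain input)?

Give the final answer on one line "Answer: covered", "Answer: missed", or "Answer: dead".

no pool input records B3=T
checking all 78 inputs in the declared domain: B3=T is never recorded -> dead

Answer: dead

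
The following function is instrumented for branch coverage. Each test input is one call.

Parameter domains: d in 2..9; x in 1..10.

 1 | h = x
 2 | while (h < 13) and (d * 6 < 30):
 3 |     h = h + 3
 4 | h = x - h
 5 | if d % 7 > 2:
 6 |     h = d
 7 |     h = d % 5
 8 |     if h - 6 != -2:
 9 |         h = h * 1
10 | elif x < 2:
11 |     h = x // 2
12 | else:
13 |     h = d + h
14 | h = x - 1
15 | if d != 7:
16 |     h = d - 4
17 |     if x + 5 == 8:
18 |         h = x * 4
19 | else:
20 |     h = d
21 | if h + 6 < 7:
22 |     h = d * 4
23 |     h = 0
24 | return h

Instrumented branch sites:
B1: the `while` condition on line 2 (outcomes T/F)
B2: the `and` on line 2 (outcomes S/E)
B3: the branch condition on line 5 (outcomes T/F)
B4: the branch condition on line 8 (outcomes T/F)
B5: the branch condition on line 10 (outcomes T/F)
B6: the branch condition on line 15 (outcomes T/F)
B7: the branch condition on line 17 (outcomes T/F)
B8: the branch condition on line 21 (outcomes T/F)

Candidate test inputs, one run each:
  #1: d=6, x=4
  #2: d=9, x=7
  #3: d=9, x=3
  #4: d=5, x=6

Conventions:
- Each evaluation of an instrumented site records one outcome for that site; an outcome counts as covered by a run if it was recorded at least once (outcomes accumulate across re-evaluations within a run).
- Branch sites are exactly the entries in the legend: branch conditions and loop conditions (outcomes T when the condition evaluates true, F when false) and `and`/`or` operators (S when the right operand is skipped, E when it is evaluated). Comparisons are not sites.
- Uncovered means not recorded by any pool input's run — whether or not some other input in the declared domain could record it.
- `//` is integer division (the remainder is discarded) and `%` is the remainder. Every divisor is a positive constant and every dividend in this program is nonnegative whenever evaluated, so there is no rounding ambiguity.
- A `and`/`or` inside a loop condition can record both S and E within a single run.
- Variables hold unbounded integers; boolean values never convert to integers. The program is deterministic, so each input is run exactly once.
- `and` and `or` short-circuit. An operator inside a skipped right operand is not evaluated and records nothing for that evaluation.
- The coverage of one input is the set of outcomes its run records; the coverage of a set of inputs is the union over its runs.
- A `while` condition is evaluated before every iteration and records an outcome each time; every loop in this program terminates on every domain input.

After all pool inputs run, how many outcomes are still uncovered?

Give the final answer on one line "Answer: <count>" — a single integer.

run #1 (d=6, x=4) records B1=F, B2=E, B3=T, B4=T, B6=T, B7=F, B8=F
run #2 (d=9, x=7) records B1=F, B2=E, B3=F, B5=F, B6=T, B7=F, B8=F
run #3 (d=9, x=3) records B1=F, B2=E, B3=F, B5=F, B6=T, B7=T, B8=F
run #4 (d=5, x=6) records B1=F, B2=E, B3=T, B4=T, B6=T, B7=F, B8=F
union over the pool: B1=F, B2=E, B3=T, B3=F, B4=T, B5=F, B6=T, B7=T, B7=F, B8=F
uncovered (6 of 16): B1=T, B2=S, B4=F, B5=T, B6=F, B8=T

Answer: 6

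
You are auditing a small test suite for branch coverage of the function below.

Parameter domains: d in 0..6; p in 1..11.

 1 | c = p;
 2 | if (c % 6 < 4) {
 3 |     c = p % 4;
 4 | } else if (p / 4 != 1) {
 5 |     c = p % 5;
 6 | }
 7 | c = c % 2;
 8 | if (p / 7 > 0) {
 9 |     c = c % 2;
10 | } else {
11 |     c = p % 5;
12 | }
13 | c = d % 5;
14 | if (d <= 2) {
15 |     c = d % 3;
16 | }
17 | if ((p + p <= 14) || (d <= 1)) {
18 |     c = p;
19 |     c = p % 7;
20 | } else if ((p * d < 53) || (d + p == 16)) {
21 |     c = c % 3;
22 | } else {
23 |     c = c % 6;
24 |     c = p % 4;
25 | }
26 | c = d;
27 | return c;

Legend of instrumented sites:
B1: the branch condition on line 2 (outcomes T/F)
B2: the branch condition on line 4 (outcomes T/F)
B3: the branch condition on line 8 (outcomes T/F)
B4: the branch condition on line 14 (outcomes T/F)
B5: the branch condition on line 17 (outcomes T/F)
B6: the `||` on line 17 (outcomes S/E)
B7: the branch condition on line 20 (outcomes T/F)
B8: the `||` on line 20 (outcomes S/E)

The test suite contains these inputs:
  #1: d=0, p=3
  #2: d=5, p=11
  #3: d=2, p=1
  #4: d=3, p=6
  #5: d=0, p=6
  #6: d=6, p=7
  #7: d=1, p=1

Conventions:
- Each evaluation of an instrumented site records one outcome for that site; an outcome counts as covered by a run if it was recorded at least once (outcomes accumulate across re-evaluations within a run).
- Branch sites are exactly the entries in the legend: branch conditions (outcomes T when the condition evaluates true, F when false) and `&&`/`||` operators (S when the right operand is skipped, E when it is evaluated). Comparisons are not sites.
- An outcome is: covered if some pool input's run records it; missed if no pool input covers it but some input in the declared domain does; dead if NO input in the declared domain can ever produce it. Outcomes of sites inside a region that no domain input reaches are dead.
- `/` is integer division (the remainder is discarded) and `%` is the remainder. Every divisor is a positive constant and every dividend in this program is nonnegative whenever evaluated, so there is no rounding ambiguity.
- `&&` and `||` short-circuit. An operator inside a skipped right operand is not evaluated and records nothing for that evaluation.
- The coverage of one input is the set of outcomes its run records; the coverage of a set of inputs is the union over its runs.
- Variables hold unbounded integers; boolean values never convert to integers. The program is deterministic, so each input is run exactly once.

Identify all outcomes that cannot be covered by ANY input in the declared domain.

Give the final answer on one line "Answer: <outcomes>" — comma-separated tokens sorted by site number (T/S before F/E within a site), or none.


exhaustive pass over the 77-input domain:
  reachable outcomes have witnesses, e.g. B1=T (e.g. d=0, p=1), B1=F (e.g. d=0, p=4), B2=T (e.g. d=0, p=10), B2=F (e.g. d=0, p=4)
Answer: none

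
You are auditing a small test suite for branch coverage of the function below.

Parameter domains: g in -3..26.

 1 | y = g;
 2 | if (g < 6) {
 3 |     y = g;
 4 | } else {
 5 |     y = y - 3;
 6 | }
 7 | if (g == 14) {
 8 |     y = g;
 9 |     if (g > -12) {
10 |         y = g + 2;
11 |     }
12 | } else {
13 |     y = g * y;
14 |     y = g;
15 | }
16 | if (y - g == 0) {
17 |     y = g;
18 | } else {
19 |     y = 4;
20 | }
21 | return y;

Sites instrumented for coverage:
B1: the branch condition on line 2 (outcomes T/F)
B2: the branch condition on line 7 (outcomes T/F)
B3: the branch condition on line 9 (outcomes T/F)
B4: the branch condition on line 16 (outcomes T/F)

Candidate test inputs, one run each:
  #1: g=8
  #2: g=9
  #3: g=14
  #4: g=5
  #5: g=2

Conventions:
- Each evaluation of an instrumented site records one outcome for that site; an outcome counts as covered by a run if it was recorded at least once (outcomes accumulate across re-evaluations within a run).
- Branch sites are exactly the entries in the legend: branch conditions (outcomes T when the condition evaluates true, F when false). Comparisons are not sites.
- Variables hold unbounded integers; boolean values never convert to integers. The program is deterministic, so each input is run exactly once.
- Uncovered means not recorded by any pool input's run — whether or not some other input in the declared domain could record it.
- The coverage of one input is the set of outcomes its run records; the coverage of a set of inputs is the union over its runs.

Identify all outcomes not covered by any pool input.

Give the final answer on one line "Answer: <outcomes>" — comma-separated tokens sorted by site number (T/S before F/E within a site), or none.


input #1, g=8: outcomes B1=F, B2=F, B4=T
input #2, g=9: outcomes B1=F, B2=F, B4=T
input #3, g=14: outcomes B1=F, B2=T, B3=T, B4=F
input #4, g=5: outcomes B1=T, B2=F, B4=T
input #5, g=2: outcomes B1=T, B2=F, B4=T
union over the pool: B1=T, B1=F, B2=T, B2=F, B3=T, B4=T, B4=F
uncovered (1 of 8): B3=F
Answer: B3=F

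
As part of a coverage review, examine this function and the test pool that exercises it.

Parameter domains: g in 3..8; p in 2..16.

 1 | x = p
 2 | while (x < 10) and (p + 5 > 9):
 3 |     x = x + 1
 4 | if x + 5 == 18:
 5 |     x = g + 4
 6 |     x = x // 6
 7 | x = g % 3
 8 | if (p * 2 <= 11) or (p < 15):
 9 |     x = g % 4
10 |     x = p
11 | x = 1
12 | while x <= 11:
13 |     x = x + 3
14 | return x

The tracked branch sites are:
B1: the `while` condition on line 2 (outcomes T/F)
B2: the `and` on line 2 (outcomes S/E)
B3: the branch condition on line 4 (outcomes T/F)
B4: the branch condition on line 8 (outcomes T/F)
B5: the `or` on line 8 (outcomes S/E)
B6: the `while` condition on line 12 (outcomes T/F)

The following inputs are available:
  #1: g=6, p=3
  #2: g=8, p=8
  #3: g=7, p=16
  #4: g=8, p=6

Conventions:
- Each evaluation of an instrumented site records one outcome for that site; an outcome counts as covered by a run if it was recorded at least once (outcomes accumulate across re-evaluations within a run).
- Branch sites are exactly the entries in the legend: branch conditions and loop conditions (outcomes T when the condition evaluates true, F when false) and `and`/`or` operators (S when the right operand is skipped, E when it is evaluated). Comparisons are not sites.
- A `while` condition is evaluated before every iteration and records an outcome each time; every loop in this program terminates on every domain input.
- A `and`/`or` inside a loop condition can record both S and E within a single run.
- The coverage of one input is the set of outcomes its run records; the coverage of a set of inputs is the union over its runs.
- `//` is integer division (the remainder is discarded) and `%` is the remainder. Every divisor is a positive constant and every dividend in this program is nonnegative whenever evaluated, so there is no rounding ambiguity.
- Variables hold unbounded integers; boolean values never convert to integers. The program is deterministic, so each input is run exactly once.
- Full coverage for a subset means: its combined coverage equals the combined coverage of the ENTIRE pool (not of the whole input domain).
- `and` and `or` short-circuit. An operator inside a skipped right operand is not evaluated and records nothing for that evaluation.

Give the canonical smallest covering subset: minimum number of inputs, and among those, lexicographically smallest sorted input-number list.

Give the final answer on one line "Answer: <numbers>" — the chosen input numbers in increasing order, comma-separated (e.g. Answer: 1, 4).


#1 (g=6, p=3) -> B2->E, B1->F, B3->F, B5->S, B4->T, B6->T, B6->T, B6->T, B6->T, B6->F; covered: B1=F, B2=E, B3=F, B4=T, B5=S, B6=T, B6=F
#2 (g=8, p=8) -> B2->E, B1->T, B2->E, B1->T, B2->S, B1->F, B3->F, B5->E, B4->T, B6->T, B6->T, B6->T, B6->T, B6->F; covered: B1=T, B1=F, B2=S, B2=E, B3=F, B4=T, B5=E, B6=T, B6=F
#3 (g=7, p=16) -> B2->S, B1->F, B3->F, B5->E, B4->F, B6->T, B6->T, B6->T, B6->T, B6->F; covered: B1=F, B2=S, B3=F, B4=F, B5=E, B6=T, B6=F
#4 (g=8, p=6) -> B2->E, B1->T, B2->E, B1->T, B2->E, B1->T, B2->E, B1->T, B2->S, B1->F, B3->F, B5->E, B4->T, B6->T, ...; covered: B1=T, B1=F, B2=S, B2=E, B3=F, B4=T, B5=E, B6=T, B6=F
union over all inputs: B1=T, B1=F, B2=S, B2=E, B3=F, B4=T, B4=F, B5=S, B5=E, B6=T, B6=F (11 outcomes)
no size-1 subset reaches all 11 outcomes (best union: 9/11)
no size-2 subset reaches all 11 outcomes (best union: 10/11)
inputs {1, 2, 3} (size 3) cover everything; no size-3 subset with a lexicographically smaller index list covers all 11
Answer: 1, 2, 3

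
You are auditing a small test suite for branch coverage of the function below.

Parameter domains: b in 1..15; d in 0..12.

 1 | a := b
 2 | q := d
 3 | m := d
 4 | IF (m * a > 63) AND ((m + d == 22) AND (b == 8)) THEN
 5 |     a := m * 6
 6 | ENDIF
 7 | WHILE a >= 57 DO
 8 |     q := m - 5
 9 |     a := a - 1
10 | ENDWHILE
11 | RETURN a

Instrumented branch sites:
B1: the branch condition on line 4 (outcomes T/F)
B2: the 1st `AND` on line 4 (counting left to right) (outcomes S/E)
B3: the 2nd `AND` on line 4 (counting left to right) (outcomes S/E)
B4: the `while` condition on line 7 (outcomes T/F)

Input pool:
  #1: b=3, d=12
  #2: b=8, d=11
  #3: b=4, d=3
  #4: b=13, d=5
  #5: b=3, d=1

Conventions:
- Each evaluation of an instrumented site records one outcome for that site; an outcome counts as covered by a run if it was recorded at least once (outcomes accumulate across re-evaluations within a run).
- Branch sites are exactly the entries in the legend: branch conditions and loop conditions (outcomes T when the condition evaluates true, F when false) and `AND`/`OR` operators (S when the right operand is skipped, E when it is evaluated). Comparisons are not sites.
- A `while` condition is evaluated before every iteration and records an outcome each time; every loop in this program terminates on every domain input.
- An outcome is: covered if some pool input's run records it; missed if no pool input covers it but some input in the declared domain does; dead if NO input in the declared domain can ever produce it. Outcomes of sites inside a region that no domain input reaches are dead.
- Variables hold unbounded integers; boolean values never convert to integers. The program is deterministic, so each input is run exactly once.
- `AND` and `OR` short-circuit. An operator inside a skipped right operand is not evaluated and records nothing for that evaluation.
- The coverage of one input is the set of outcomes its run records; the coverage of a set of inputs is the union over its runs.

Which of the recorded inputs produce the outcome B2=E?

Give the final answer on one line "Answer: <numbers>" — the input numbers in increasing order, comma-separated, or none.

input #1 (b=3, d=12): does not produce B2=E
input #2 (b=8, d=11): produces B2=E
input #3 (b=4, d=3): does not produce B2=E
input #4 (b=13, d=5): produces B2=E
input #5 (b=3, d=1): does not produce B2=E

Answer: 2, 4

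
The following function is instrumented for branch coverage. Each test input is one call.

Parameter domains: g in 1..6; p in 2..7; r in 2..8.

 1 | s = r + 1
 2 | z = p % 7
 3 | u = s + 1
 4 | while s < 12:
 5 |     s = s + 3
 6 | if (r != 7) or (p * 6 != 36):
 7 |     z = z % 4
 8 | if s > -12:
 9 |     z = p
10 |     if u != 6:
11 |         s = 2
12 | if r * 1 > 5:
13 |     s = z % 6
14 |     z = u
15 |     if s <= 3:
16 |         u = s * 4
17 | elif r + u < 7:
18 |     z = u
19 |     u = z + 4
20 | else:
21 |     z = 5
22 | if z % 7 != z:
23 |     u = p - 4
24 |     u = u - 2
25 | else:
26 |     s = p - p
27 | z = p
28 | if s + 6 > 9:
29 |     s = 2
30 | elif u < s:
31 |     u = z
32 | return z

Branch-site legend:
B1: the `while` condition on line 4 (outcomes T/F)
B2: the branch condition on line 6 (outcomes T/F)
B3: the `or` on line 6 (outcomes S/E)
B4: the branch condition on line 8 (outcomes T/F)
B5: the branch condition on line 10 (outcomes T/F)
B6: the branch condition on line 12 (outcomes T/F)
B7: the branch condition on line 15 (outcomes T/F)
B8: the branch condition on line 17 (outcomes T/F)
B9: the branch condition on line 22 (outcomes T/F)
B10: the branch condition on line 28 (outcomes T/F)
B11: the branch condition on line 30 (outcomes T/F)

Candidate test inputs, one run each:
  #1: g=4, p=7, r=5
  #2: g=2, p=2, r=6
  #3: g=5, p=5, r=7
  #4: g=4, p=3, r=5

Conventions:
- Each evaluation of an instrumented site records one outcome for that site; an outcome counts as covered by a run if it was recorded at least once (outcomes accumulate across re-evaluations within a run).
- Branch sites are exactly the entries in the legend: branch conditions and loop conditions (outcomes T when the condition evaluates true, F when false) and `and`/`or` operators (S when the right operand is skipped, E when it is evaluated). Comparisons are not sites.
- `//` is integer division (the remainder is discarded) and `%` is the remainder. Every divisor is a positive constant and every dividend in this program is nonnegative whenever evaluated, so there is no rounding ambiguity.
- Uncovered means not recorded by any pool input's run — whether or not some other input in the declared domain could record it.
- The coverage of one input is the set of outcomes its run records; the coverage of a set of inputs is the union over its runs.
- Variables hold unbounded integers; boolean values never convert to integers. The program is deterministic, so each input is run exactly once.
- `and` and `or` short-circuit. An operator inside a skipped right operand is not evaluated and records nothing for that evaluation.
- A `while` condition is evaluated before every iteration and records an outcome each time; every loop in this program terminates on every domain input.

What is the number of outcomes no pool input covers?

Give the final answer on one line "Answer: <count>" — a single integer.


input #1 (g=4, p=7, r=5): events B1->T, B1->T, B1->F, B3->S, B2->T, B4->T, B5->T, B6->F, B8->F, B9->F, B10->F, B11->F; covers B1=T, B1=F, B2=T, B3=S, B4=T, B5=T, B6=F, B8=F, B9=F, B10=F, B11=F
input #2 (g=2, p=2, r=6): events B1->T, B1->T, B1->F, B3->S, B2->T, B4->T, B5->T, B6->T, B7->T, B9->T, B10->F, B11->T; covers B1=T, B1=F, B2=T, B3=S, B4=T, B5=T, B6=T, B7=T, B9=T, B10=F, B11=T
input #3 (g=5, p=5, r=7): events B1->T, B1->T, B1->F, B3->E, B2->T, B4->T, B5->T, B6->T, B7->F, B9->T, B10->T; covers B1=T, B1=F, B2=T, B3=E, B4=T, B5=T, B6=T, B7=F, B9=T, B10=T
input #4 (g=4, p=3, r=5): events B1->T, B1->T, B1->F, B3->S, B2->T, B4->T, B5->T, B6->F, B8->F, B9->F, B10->F, B11->F; covers B1=T, B1=F, B2=T, B3=S, B4=T, B5=T, B6=F, B8=F, B9=F, B10=F, B11=F
union over the pool: B1=T, B1=F, B2=T, B3=S, B3=E, B4=T, B5=T, B6=T, B6=F, B7=T, B7=F, B8=F, B9=T, B9=F, B10=T, B10=F, B11=T, B11=F
uncovered (4 of 22): B2=F, B4=F, B5=F, B8=T
Answer: 4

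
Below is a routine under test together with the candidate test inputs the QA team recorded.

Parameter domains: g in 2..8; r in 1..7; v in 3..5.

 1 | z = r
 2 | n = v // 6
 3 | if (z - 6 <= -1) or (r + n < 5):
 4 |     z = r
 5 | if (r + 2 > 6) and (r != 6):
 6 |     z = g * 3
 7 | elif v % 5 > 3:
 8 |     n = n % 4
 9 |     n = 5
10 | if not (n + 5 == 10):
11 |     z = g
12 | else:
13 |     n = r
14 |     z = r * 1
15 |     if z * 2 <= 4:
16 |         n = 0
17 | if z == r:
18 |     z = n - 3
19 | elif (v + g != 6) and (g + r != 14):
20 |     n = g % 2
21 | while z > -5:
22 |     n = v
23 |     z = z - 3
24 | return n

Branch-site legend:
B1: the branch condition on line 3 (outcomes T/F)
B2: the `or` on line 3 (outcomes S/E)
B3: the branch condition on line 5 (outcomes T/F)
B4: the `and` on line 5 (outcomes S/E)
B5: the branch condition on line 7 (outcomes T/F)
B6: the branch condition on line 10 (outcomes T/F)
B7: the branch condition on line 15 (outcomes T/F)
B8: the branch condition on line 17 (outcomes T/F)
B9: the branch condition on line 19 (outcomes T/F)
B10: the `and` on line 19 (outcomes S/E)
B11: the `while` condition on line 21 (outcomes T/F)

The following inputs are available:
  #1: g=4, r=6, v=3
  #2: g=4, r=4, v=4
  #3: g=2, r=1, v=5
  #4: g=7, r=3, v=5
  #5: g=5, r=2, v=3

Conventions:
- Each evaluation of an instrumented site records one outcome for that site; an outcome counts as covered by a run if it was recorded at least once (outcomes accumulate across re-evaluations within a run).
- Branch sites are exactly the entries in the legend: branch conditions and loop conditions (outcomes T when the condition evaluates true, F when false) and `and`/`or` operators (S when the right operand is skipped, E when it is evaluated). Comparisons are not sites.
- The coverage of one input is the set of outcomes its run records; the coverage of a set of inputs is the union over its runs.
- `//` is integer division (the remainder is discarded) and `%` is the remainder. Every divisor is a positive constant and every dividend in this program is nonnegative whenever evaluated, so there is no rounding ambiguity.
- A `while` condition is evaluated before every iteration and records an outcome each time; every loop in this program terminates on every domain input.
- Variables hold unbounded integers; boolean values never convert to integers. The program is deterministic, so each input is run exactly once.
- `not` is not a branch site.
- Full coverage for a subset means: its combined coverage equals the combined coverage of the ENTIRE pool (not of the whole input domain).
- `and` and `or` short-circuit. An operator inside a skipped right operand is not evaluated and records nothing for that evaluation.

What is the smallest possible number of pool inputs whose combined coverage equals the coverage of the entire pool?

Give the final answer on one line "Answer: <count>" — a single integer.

test 1 (g=4, r=6, v=3) fires B2->E, B1->F, B4->E, B3->F, B5->F, B6->T, B8->F, B10->E, B9->T, B11->T, B11->T, B11->T, B11->F; hits B1=F, B2=E, B3=F, B4=E, B5=F, B6=T, B8=F, B9=T, B10=E, B11=T, B11=F
test 2 (g=4, r=4, v=4) fires B2->S, B1->T, B4->S, B3->F, B5->T, B6->F, B7->F, B8->T, B11->T, B11->T, B11->F; hits B1=T, B2=S, B3=F, B4=S, B5=T, B6=F, B7=F, B8=T, B11=T, B11=F
test 3 (g=2, r=1, v=5) fires B2->S, B1->T, B4->S, B3->F, B5->F, B6->T, B8->F, B10->E, B9->T, B11->T, B11->T, B11->T, B11->F; hits B1=T, B2=S, B3=F, B4=S, B5=F, B6=T, B8=F, B9=T, B10=E, B11=T, B11=F
test 4 (g=7, r=3, v=5) fires B2->S, B1->T, B4->S, B3->F, B5->F, B6->T, B8->F, B10->E, B9->T, B11->T, B11->T, B11->T, B11->T, B11->F; hits B1=T, B2=S, B3=F, B4=S, B5=F, B6=T, B8=F, B9=T, B10=E, B11=T, B11=F
test 5 (g=5, r=2, v=3) fires B2->S, B1->T, B4->S, B3->F, B5->F, B6->T, B8->F, B10->E, B9->T, B11->T, B11->T, B11->T, B11->T, B11->F; hits B1=T, B2=S, B3=F, B4=S, B5=F, B6=T, B8=F, B9=T, B10=E, B11=T, B11=F
together the pool reaches 18 outcomes: B1=T, B1=F, B2=S, B2=E, B3=F, B4=S, B4=E, B5=T, B5=F, B6=T, B6=F, B7=F, B8=T, B8=F, B9=T, B10=E, B11=T, B11=F
every size-1 subset falls short of the 18 outcomes (best: 11/18)
inputs {1, 2} (size 2) cover everything; no size-2 subset with a lexicographically smaller index list covers all 18

Answer: 2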